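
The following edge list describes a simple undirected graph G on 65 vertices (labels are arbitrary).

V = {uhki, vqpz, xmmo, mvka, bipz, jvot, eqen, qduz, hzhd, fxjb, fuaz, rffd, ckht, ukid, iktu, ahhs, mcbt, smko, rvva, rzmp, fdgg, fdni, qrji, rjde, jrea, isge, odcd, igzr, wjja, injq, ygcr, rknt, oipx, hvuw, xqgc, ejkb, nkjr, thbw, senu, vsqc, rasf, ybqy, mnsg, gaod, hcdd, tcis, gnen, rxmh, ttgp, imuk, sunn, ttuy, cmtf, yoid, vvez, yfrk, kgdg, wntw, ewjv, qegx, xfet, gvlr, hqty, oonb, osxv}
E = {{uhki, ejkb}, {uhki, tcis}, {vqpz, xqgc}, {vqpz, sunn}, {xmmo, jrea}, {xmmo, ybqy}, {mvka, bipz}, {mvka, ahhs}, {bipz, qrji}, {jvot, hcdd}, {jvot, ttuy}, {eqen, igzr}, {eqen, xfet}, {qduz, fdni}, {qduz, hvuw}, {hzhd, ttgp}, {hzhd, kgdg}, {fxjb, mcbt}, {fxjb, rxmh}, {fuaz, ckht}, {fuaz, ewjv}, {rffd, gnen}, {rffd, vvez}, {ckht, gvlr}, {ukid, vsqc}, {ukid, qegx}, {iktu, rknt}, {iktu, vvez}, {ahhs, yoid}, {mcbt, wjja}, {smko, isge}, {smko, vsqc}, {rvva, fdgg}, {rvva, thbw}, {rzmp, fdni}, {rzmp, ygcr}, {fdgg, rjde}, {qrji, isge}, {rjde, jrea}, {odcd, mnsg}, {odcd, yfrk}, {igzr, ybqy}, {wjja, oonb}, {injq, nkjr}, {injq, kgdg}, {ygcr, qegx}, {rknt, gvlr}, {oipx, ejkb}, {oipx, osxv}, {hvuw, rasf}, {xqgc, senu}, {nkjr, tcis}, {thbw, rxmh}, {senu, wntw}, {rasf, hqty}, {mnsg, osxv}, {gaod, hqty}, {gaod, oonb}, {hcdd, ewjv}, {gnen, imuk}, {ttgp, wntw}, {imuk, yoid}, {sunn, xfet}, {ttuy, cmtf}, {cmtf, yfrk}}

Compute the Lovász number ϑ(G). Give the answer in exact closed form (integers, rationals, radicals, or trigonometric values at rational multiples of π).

65*cos(pi/65)/(cos(pi/65) + 1)

Vertex rjde has 2 neighbors: fdgg, jrea.
Vertex rzmp has 2 neighbors: fdni, ygcr.
Vertex qrji has 2 neighbors: bipz, isge.
Vertex thbw has 2 neighbors: rvva, rxmh.
2-regular, N=65; this is C_{65}, the 65-cycle.
spec(A) ≈ [2.0, 1.9907, 1.9627, 1.9165, 1.8523, 1.7709, 1.6729, 1.5593, 1.4312, 1.2897, 1.1361, 0.972, 0.7987, 0.618, 0.4316, 0.2411, 0.0483, -0.1449, -0.3367, -0.5254, -0.7092, -0.8864, -1.0553, -1.2143, -1.362, -1.497, -1.618, -1.7239, -1.8137, -1.8866, -1.9419, -1.979, -1.9977] (distinct, 4 d.p.).
Lovász: ϑ = −65(-2*cos(pi/65))/(2+-(-1)*2*cos(pi/65)) = 65*cos(pi/65)/(cos(pi/65) + 1).
ϑ(G) ≈ 32.4810.
α=32, χ(Ḡ)=33; ϑ=65*cos(pi/65)/(cos(pi/65) + 1) lies between (both strict).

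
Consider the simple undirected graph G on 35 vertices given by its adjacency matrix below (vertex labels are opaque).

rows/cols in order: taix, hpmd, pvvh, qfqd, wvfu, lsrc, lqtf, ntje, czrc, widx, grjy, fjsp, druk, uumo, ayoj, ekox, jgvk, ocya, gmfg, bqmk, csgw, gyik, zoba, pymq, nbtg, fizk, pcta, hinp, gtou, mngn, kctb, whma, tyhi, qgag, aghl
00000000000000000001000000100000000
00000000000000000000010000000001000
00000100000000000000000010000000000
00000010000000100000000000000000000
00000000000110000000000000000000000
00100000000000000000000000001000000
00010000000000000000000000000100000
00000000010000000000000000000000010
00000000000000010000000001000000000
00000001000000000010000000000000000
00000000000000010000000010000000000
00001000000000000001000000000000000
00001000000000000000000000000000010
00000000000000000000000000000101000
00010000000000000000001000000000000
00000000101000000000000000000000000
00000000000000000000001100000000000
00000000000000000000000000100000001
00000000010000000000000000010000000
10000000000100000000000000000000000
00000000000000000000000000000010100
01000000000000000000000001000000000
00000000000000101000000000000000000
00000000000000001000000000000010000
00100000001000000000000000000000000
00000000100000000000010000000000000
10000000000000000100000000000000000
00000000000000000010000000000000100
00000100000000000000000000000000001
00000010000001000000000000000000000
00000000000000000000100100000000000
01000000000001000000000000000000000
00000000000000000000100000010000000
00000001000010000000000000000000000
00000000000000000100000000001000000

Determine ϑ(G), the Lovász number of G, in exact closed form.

35*cos(pi/35)/(cos(pi/35) + 1)

N(csgw) = {kctb, tyhi}, |N(csgw)| = 2.
N(mngn) = {lqtf, uumo}, |N(mngn)| = 2.
deg(widx) = 2; N(widx) = {ntje, gmfg}.
Vertex fjsp has 2 neighbors: wvfu, bqmk.
35-vertex 2-regular graph: connected 2-regular on 35 ⇒ C_{35}.
A has 18 distinct eigenvalues ≈ [2.0, 1.9679, 1.8725, 1.7169, 1.5061, 1.247, 0.9477, 0.618, 0.2685, -0.0897, -0.445, -0.7861, -1.1018, -1.3821, -1.618, -1.8019, -1.9279, -1.9919].
Lovász: ϑ = −35(-2*cos(pi/35))/(2+-(-1)*2*cos(pi/35)) = 35*cos(pi/35)/(cos(pi/35) + 1).
ϑ(G) ≈ 17.464704.
Check 17 ≤ 35*cos(pi/35)/(cos(pi/35) + 1) ≤ 18: both strict.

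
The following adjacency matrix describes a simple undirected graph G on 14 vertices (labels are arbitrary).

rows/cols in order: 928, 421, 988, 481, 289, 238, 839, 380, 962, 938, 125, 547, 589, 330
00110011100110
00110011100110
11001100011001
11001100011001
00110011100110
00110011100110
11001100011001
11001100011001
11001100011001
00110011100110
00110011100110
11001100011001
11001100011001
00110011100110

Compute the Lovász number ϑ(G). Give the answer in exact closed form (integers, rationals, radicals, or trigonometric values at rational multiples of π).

deg(928) = 7; N(928) = {988, 481, 839, 380, 962, 547, 589}.
N(238) = {988, 481, 839, 380, 962, 547, 589}, |N(238)| = 7.
deg(421) = 7; N(421) = {988, 481, 839, 380, 962, 547, 589}.
deg(839) = 7; N(839) = {928, 421, 289, 238, 938, 125, 330}.
Complete multipartite on [7, 7]: sandwich collapses at ϑ=7.
≈ 7.0000 (to 4 d.p.).
7 ≤ 7 ≤ 7: collapsed.

7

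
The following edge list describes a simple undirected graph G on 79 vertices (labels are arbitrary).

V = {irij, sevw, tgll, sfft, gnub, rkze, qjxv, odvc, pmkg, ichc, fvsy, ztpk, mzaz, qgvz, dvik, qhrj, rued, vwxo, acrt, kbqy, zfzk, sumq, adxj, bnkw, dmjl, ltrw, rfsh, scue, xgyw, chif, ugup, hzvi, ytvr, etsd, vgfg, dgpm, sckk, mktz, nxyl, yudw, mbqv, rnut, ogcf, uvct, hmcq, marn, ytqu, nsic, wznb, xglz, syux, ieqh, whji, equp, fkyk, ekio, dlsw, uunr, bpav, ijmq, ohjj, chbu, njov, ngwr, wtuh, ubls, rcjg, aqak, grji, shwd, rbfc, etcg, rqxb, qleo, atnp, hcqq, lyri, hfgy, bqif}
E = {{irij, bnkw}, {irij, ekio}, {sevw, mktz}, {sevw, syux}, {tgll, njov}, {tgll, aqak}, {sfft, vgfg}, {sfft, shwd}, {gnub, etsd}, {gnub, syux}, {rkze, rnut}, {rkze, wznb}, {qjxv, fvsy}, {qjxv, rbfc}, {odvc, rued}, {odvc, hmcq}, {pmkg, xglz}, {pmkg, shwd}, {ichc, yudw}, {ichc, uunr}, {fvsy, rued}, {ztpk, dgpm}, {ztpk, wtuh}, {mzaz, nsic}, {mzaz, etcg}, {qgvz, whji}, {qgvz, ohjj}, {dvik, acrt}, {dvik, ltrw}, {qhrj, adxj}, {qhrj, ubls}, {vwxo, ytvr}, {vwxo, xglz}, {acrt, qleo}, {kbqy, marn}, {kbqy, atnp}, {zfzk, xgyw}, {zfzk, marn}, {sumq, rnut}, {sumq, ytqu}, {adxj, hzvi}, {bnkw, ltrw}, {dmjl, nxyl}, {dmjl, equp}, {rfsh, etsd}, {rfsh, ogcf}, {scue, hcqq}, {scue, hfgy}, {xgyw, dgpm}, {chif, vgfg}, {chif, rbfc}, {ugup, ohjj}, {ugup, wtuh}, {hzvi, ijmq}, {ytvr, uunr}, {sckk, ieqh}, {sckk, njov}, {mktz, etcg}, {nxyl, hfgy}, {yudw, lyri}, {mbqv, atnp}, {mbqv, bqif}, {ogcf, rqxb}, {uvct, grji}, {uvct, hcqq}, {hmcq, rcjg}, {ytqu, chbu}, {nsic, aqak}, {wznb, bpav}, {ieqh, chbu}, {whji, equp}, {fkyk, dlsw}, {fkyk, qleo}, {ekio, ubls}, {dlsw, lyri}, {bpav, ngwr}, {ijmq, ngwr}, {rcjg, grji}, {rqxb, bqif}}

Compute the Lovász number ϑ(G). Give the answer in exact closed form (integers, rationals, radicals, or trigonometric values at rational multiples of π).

Vertex ekio has 2 neighbors: irij, ubls.
deg(mktz) = 2; N(mktz) = {sevw, etcg}.
deg(kbqy) = 2; N(kbqy) = {marn, atnp}.
deg(zfzk) = 2; N(zfzk) = {xgyw, marn}.
Every vertex has degree 2 (N=79); this is C_{79}, the 79-cycle.
spec(A) ≈ [2.0, 1.99368, 1.97475, 1.94334, 1.89964, 1.84393, 1.77657, 1.69797, 1.60863, 1.50913, 1.40008, 1.28219, 1.15618, 1.02287, 0.88309, 0.73773, 0.5877, 0.43396, 0.27747, 0.11923, -0.03976, -0.19851, -0.356, -0.51123, -0.66324, -0.81105, -0.95374, -1.09039, -1.22015, -1.3422, -1.45576, -1.56011, -1.65461, -1.73864, -1.81168, -1.87327, -1.92301, -1.96059, -1.98578, -1.99842] (distinct, 5 d.p.).
λ_max=2, λ_min=-2*cos(pi/79); ϑ = −79·λ_min/(λ_max−λ_min) = 79*cos(pi/79)/(cos(pi/79) + 1).
= 39.484379420… (decimal).
Check 39 ≤ 79*cos(pi/79)/(cos(pi/79) + 1) ≤ 40: both strict.

79*cos(pi/79)/(cos(pi/79) + 1)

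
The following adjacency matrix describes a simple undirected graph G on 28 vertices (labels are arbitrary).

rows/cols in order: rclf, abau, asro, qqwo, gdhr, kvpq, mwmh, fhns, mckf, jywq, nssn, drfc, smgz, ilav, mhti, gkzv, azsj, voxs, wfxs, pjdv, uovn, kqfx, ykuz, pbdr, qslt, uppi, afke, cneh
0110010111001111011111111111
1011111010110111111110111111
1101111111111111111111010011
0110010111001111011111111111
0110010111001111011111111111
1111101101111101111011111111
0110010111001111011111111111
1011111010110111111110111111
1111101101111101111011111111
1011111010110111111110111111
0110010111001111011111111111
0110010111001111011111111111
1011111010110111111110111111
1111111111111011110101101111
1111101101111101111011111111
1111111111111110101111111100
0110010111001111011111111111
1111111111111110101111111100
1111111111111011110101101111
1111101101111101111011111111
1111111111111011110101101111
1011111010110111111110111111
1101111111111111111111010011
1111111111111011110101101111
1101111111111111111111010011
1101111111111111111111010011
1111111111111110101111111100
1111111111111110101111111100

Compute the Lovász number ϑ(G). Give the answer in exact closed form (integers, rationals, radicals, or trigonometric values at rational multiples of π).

7

deg(mwmh) = 21; N(mwmh) = {abau, asro, kvpq, fhns, mckf, jywq, smgz, ilav, mhti, gkzv, voxs, wfxs, pjdv, uovn, kqfx, ykuz, pbdr, qslt, uppi, afke, cneh}.
deg(pbdr) = 24; N(pbdr) = {rclf, abau, asro, qqwo, gdhr, kvpq, mwmh, fhns, mckf, jywq, nssn, drfc, smgz, mhti, gkzv, azsj, voxs, pjdv, kqfx, ykuz, qslt, uppi, afke, cneh}.
Vertex pjdv has 24 neighbors: rclf, abau, asro, qqwo, gdhr, mwmh, fhns, jywq, nssn, drfc, smgz, ilav, gkzv, azsj, voxs, wfxs, uovn, kqfx, ykuz, pbdr, qslt, uppi, afke, cneh.
Vertex qslt has 24 neighbors: rclf, abau, qqwo, gdhr, kvpq, mwmh, fhns, mckf, jywq, nssn, drfc, smgz, ilav, mhti, gkzv, azsj, voxs, wfxs, pjdv, uovn, kqfx, pbdr, afke, cneh.
6 parts of sizes [7, 5, 4, 4, 4, 4]; α(G) = 7 = ϑ (perfect).
Numerically 7.00000000.
α=7, χ(Ḡ)=7; ϑ=7 lies between (collapsed).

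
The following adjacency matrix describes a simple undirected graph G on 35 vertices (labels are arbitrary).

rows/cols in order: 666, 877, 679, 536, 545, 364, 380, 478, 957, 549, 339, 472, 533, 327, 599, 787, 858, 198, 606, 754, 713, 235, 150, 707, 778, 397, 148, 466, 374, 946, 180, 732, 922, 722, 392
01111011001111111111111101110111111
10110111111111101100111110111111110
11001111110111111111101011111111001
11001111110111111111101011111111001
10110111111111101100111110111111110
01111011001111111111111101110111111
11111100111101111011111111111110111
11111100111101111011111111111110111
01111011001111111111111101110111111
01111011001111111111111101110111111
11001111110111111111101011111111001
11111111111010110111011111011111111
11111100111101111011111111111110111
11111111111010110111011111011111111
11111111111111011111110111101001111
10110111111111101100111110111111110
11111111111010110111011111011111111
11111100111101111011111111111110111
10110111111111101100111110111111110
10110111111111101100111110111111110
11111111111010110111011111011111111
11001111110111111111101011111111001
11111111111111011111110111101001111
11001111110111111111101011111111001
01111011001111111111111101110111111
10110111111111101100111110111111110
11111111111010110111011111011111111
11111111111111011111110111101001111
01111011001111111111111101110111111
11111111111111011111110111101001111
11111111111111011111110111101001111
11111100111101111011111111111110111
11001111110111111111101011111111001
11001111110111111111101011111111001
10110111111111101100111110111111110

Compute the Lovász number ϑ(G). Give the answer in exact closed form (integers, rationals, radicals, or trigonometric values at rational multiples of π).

N(466) = {666, 877, 679, 536, 545, 364, 380, 478, 957, 549, 339, 472, 533, 327, 787, 858, 198, 606, 754, 713, 235, 707, 778, 397, 148, 374, 732, 922, 722, 392}, |N(466)| = 30.
deg(713) = 30; N(713) = {666, 877, 679, 536, 545, 364, 380, 478, 957, 549, 339, 533, 599, 787, 198, 606, 754, 235, 150, 707, 778, 397, 466, 374, 946, 180, 732, 922, 722, 392}.
deg(392) = 28; N(392) = {666, 679, 536, 364, 380, 478, 957, 549, 339, 472, 533, 327, 599, 858, 198, 713, 235, 150, 707, 778, 148, 466, 374, 946, 180, 732, 922, 722}.
Vertex 666 has 29 neighbors: 877, 679, 536, 545, 380, 478, 339, 472, 533, 327, 599, 787, 858, 198, 606, 754, 713, 235, 150, 707, 397, 148, 466, 946, 180, 732, 922, 722, 392.
G = K_{7,7,6,5,5,5}: α = 7 = χ(Ḡ), so ϑ = 7.
Numerically 7.000000000.
α=7, χ(Ḡ)=7; ϑ=7 lies between (collapsed).

7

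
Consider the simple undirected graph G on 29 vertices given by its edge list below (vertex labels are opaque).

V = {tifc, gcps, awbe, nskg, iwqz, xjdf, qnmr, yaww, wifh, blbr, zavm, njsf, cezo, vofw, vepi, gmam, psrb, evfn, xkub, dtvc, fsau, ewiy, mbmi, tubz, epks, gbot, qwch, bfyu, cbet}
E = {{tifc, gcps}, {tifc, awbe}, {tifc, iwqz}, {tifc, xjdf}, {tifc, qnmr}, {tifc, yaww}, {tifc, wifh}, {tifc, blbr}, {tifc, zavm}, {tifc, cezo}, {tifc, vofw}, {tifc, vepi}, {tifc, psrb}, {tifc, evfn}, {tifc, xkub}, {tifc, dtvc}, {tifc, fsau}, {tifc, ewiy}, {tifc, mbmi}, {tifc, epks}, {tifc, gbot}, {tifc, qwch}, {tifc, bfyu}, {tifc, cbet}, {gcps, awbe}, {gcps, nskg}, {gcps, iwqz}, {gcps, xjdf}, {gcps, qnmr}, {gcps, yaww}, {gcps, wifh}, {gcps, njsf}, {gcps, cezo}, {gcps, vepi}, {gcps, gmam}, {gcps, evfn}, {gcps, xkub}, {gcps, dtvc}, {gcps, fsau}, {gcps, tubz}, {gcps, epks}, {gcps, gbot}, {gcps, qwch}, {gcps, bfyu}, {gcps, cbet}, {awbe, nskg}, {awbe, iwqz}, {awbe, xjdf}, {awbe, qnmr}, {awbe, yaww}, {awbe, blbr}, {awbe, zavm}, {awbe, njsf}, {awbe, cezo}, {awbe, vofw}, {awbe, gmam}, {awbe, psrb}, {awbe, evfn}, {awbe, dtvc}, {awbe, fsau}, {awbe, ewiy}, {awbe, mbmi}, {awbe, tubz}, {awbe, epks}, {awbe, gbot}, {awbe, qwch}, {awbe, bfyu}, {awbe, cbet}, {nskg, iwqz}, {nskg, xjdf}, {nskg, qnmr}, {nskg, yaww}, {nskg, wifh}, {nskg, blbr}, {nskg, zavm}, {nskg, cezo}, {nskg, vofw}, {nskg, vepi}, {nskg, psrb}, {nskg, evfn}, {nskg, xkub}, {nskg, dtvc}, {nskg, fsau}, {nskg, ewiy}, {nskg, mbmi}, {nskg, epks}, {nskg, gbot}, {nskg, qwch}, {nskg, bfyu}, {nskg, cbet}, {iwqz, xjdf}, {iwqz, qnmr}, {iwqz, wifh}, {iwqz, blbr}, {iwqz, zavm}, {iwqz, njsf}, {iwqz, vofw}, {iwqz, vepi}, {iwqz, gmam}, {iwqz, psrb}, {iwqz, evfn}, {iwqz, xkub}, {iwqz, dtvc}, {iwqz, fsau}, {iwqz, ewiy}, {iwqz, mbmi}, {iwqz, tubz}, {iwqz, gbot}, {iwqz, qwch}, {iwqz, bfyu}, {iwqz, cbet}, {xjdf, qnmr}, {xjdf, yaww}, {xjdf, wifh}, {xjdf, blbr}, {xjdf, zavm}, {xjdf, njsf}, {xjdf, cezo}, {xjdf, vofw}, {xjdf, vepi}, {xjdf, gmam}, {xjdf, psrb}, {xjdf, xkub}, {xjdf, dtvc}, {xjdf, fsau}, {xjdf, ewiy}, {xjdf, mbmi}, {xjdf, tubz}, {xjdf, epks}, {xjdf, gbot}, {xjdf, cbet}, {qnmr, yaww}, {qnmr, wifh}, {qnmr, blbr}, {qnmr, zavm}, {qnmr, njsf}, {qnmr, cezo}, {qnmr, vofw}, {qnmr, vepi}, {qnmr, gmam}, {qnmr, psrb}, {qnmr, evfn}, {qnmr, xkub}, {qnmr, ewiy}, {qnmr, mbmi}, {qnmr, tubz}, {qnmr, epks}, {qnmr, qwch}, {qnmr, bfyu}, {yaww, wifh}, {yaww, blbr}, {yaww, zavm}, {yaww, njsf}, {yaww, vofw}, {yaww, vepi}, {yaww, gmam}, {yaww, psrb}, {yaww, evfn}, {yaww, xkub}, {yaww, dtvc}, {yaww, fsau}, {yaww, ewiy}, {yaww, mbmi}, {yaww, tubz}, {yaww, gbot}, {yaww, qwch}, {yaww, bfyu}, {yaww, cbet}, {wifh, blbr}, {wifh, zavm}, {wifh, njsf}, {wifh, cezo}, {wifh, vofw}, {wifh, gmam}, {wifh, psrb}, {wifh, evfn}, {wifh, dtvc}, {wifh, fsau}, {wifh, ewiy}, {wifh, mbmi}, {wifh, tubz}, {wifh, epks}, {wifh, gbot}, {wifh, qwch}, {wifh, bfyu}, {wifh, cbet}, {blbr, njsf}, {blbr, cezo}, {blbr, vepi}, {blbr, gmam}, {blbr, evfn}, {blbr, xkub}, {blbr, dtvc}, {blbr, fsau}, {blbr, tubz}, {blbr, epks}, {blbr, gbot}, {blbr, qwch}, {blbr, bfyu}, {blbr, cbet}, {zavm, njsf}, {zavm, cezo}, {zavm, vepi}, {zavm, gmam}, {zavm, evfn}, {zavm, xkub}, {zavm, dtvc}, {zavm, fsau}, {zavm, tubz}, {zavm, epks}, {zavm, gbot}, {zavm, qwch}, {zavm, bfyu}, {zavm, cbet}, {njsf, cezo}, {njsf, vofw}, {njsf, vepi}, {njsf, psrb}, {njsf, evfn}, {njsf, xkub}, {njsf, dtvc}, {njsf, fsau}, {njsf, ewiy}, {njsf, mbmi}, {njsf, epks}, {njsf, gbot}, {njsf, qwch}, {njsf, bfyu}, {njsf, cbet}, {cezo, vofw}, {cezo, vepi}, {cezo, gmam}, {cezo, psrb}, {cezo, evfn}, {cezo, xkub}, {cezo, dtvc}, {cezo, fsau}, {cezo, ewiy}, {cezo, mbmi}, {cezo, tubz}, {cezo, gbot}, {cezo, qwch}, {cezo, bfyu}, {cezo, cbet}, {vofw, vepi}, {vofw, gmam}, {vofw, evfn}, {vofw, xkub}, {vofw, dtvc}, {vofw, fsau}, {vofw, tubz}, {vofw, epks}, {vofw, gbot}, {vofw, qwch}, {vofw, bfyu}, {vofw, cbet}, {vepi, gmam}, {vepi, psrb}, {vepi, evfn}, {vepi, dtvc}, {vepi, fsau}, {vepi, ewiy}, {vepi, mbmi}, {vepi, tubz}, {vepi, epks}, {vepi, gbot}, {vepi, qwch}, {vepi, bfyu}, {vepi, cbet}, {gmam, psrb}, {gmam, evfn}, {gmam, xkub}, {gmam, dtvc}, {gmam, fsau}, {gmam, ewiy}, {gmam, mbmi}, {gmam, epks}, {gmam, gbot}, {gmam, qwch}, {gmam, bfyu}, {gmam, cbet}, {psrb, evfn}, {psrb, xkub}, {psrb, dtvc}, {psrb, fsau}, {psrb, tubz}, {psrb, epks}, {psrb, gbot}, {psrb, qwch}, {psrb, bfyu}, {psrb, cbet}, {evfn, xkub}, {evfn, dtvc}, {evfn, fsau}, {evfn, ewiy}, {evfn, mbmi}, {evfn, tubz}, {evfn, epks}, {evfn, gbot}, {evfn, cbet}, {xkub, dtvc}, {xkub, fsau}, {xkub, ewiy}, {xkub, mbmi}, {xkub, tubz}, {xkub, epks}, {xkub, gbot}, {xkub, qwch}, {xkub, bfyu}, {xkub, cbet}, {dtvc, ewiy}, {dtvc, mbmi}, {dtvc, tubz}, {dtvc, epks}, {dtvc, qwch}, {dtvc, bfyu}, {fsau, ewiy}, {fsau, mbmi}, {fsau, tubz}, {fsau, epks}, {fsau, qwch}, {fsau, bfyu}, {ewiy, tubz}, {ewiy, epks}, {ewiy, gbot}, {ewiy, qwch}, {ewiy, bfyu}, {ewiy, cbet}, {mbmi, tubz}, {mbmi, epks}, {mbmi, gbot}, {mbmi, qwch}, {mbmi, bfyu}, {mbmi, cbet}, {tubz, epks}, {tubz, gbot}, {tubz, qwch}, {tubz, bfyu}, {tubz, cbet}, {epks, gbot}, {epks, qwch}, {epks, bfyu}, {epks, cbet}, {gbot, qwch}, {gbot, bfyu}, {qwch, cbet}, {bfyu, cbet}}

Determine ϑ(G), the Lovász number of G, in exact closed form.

deg(psrb) = 22; N(psrb) = {tifc, awbe, nskg, iwqz, xjdf, qnmr, yaww, wifh, njsf, cezo, vepi, gmam, evfn, xkub, dtvc, fsau, tubz, epks, gbot, qwch, bfyu, cbet}.
Vertex evfn has 25 neighbors: tifc, gcps, awbe, nskg, iwqz, qnmr, yaww, wifh, blbr, zavm, njsf, cezo, vofw, vepi, gmam, psrb, xkub, dtvc, fsau, ewiy, mbmi, tubz, epks, gbot, cbet.
N(vofw) = {tifc, awbe, nskg, iwqz, xjdf, qnmr, yaww, wifh, njsf, cezo, vepi, gmam, evfn, xkub, dtvc, fsau, tubz, epks, gbot, qwch, bfyu, cbet}, |N(vofw)| = 22.
Vertex nskg has 24 neighbors: gcps, awbe, iwqz, xjdf, qnmr, yaww, wifh, blbr, zavm, cezo, vofw, vepi, psrb, evfn, xkub, dtvc, fsau, ewiy, mbmi, epks, gbot, qwch, bfyu, cbet.
K_{7,5,5,4,4,4} (perfect); ϑ(G) = α(G) = max{7,5,5,4,4,4} = 7.
≈ 7.00000000 (to 8 d.p.).
Lovász sandwich 7 ≤ 7 ≤ 7: collapsed.

7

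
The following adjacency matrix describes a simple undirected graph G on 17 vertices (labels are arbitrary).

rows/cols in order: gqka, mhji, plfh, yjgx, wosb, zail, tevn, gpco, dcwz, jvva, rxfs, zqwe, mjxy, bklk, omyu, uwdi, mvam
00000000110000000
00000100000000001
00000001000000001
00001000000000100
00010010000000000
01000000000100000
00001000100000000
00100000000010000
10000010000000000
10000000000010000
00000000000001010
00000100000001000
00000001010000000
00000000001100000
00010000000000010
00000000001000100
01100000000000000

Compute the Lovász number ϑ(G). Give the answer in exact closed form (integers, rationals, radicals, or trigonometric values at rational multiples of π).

17*cos(pi/17)/(cos(pi/17) + 1)

N(dcwz) = {gqka, tevn}, |N(dcwz)| = 2.
N(mvam) = {mhji, plfh}, |N(mvam)| = 2.
deg(plfh) = 2; N(plfh) = {gpco, mvam}.
N(bklk) = {rxfs, zqwe}, |N(bklk)| = 2.
G on 17 vertices is 2-regular; this is C_{17}, the 17-cycle.
spec(A) ≈ [2.0, 1.8649, 1.478, 0.8915, 0.1845, -0.5473, -1.2053, -1.7004, -1.9659] (distinct, 4 d.p.).
ϑ = −N·λ_min/(λ_max−λ_min) = −17·(-2*cos(pi/17))/(2−(-2*cos(pi/17))) = 17*cos(pi/17)/(cos(pi/17) + 1).
≈ 8.427014 (to 6 d.p.).
8 ≤ 17*cos(pi/17)/(cos(pi/17) + 1) ≤ 9: both strict.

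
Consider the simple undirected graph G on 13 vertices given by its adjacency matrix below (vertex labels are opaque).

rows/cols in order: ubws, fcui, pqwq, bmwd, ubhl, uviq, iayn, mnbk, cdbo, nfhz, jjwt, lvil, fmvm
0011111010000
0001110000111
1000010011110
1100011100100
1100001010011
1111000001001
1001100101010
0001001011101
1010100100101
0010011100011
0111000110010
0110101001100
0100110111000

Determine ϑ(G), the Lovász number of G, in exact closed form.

sqrt(13)

N(iayn) = {ubws, bmwd, ubhl, mnbk, nfhz, lvil}, |N(iayn)| = 6.
N(jjwt) = {fcui, pqwq, bmwd, mnbk, cdbo, lvil}, |N(jjwt)| = 6.
N(ubws) = {pqwq, bmwd, ubhl, uviq, iayn, cdbo}, |N(ubws)| = 6.
N(nfhz) = {pqwq, uviq, iayn, mnbk, lvil, fmvm}, |N(nfhz)| = 6.
G on 13 vertices is 6-regular; Paley(13): SR with (k,λ,μ)=(6,2,3).
Distinct eigenvalues (to 5 d.p.): [6.0, 1.30278, -2.30278].
Lovász: ϑ = −13(-sqrt(13)/2 - 1/2)/(6+-(-sqrt(13)/2 - 1/2)) = sqrt(13).
≈ 3.60555 (to 5 d.p.).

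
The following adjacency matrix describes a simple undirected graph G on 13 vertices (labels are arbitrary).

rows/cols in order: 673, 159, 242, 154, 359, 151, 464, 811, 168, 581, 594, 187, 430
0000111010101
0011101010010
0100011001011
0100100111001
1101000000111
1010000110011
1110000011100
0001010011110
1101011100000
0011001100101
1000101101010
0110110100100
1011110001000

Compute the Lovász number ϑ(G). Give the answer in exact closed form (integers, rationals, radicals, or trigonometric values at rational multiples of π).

N(359) = {673, 159, 154, 594, 187, 430}, |N(359)| = 6.
Vertex 187 has 6 neighbors: 159, 242, 359, 151, 811, 594.
Vertex 168 has 6 neighbors: 673, 159, 154, 151, 464, 811.
Vertex 430 has 6 neighbors: 673, 242, 154, 359, 151, 581.
Regular of degree 6 on 13 vertices: strongly regular (13,6,2,3).
A has 3 distinct eigenvalues ≈ [6.0, 1.302776, -2.302776].
Lovász (edge-transitive): ϑ = −13·(-sqrt(13)/2 - 1/2)/((6)−(-sqrt(13)/2 - 1/2)) = sqrt(13).
Numerically 3.605551275.

sqrt(13)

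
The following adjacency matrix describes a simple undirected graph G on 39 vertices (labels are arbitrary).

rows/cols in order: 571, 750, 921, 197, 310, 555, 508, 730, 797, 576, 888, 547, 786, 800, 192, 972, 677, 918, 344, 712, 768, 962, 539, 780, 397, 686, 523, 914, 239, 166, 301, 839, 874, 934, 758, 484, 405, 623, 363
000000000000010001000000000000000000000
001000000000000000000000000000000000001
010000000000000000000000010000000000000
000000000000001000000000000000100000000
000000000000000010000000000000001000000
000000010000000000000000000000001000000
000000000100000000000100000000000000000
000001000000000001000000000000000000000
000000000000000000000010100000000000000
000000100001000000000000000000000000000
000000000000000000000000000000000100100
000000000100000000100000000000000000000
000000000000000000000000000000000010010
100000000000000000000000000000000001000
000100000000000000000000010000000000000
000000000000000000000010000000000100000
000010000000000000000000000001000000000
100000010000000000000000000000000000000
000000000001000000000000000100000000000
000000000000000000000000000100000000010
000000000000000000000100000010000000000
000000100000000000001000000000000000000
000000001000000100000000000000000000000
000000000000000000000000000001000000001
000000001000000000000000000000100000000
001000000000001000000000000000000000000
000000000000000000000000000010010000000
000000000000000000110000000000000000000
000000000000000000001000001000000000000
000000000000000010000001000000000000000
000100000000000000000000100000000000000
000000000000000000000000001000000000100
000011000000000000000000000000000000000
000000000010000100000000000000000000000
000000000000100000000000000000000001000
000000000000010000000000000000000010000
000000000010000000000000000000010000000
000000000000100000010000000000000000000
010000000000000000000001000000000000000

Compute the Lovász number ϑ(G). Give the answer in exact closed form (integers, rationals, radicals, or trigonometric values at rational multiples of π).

39*cos(pi/39)/(cos(pi/39) + 1)

N(686) = {921, 192}, |N(686)| = 2.
Vertex 800 has 2 neighbors: 571, 484.
deg(934) = 2; N(934) = {888, 972}.
deg(192) = 2; N(192) = {197, 686}.
Regular of degree 2 on 39 vertices: the odd cycle C_{39}.
A has 20 distinct eigenvalues ≈ [2.0, 1.9741, 1.8971, 1.7709, 1.5989, 1.3854, 1.1361, 0.8574, 0.5564, 0.2411, -0.0805, -0.4001, -0.7092, -1.0, -1.2649, -1.497, -1.6904, -1.84, -1.9419, -1.9935].
λ_max=2, λ_min=-2*cos(pi/39); ϑ = −39·λ_min/(λ_max−λ_min) = 39*cos(pi/39)/(cos(pi/39) + 1).
≈ 19.468332 (to 6 d.p.).
Sandwich: α(G)=19 ≤ ϑ(G)=39*cos(pi/39)/(cos(pi/39) + 1) ≤ χ(Ḡ)=20 (both strict).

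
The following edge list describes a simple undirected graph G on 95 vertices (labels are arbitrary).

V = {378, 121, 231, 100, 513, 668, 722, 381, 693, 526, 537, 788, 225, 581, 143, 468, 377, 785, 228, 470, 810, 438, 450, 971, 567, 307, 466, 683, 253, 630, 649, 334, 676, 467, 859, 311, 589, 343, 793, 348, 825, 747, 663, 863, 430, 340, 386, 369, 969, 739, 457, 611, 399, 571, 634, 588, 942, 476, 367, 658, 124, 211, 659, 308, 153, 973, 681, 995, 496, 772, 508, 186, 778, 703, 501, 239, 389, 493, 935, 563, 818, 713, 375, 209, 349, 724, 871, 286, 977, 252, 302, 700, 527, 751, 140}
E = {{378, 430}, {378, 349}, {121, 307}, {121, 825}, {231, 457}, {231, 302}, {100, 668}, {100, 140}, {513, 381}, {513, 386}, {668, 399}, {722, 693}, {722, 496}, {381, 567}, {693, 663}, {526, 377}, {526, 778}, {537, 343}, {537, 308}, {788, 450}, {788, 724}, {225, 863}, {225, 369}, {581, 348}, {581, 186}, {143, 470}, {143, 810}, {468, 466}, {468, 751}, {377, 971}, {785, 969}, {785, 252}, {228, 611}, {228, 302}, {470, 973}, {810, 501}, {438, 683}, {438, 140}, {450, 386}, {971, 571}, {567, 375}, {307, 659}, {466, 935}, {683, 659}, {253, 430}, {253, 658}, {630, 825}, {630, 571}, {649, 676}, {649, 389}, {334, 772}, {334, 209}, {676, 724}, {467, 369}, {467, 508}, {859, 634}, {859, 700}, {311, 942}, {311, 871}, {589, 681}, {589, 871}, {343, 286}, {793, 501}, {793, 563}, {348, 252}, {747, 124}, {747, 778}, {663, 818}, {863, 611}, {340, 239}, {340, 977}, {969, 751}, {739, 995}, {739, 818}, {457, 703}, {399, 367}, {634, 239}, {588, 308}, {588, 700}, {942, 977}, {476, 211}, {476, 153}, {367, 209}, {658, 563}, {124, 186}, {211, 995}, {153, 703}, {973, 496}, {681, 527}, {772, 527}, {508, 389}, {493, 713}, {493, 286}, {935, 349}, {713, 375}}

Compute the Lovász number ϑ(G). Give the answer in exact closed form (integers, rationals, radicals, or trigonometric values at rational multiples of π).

95*cos(pi/95)/(cos(pi/95) + 1)

Vertex 467 has 2 neighbors: 369, 508.
N(386) = {513, 450}, |N(386)| = 2.
deg(286) = 2; N(286) = {343, 493}.
deg(683) = 2; N(683) = {438, 659}.
Every vertex has degree 2 (N=95); connected 2-regular on 95 ⇒ C_{95}.
Distinct eigenvalues (to 4 d.p.): [2.0, 1.9956, 1.9825, 1.9608, 1.9304, 1.8916, 1.8446, 1.7895, 1.7265, 1.656, 1.5783, 1.4936, 1.4025, 1.3052, 1.2022, 1.0939, 0.9808, 0.8635, 0.7424, 0.618, 0.491, 0.3618, 0.231, 0.0992, -0.0331, -0.1652, -0.2965, -0.4266, -0.5548, -0.6806, -0.8034, -0.9227, -1.0379, -1.1487, -1.2544, -1.3546, -1.4489, -1.5368, -1.618, -1.6922, -1.7589, -1.818, -1.8691, -1.9121, -1.9467, -1.9727, -1.9902, -1.9989].
−95·(-2*cos(pi/95)) / ((2)−(-2*cos(pi/95))) = 95*cos(pi/95)/(cos(pi/95) + 1) = ϑ(G).
≈ 47.487011311 (to 9 d.p.).
Lovász sandwich 47 ≤ 95*cos(pi/95)/(cos(pi/95) + 1) ≤ 48: both strict.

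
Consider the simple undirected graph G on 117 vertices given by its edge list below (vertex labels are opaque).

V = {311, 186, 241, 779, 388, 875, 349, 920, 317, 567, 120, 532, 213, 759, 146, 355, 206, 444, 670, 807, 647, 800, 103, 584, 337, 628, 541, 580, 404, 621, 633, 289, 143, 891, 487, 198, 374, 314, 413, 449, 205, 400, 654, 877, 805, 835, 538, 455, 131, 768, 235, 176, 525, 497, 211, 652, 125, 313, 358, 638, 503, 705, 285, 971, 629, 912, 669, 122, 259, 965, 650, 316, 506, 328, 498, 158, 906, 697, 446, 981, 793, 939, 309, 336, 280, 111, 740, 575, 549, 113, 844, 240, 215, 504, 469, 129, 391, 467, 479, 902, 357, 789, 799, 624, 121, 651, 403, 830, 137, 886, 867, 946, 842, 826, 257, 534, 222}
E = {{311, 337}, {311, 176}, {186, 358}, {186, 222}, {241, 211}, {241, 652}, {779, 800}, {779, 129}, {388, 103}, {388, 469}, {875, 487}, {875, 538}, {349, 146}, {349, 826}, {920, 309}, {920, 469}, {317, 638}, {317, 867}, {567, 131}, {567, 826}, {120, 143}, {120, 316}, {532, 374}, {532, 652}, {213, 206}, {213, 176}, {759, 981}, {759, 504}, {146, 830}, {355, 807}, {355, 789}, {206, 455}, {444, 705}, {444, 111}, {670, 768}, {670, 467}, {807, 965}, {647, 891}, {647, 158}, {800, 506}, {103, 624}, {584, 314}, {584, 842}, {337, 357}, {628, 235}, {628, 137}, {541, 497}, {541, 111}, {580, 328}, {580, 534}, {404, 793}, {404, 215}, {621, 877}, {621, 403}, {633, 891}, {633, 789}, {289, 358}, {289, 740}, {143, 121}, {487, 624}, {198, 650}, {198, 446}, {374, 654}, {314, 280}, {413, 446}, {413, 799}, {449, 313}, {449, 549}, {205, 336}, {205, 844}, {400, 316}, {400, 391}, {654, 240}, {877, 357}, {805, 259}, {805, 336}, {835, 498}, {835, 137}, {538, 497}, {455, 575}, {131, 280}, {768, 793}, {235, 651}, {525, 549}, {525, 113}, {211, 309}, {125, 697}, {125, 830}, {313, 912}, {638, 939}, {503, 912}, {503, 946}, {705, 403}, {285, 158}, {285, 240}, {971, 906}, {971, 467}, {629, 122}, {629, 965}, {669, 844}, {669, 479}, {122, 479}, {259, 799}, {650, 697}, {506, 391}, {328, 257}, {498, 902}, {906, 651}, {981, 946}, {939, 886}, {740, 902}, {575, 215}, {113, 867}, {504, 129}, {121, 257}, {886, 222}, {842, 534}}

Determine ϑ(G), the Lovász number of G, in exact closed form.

117*cos(pi/117)/(cos(pi/117) + 1)

Vertex 805 has 2 neighbors: 259, 336.
N(652) = {241, 532}, |N(652)| = 2.
Vertex 103 has 2 neighbors: 388, 624.
deg(638) = 2; N(638) = {317, 939}.
117-vertex 2-regular graph: the odd cycle C_{117}.
A has 59 distinct eigenvalues ≈ [2.0, 1.9971, 1.9885, 1.9741, 1.954, 1.9283, 1.8971, 1.8603, 1.8182, 1.7709, 1.7185, 1.6611, 1.5989, 1.5321, 1.4609, 1.3854, 1.306, 1.2228, 1.1361, 1.0461, 0.9531, 0.8574, 0.7592, 0.6587, 0.5564, 0.4525, 0.3473, 0.2411, 0.1342, 0.0269, -0.0805, -0.1877, -0.2943, -0.4001, -0.5047, -0.6078, -0.7092, -0.8086, -0.9056, -1.0, -1.0915, -1.1799, -1.2649, -1.3462, -1.4237, -1.497, -1.5661, -1.6306, -1.6904, -1.7453, -1.7952, -1.84, -1.8794, -1.9134, -1.9419, -1.9648, -1.982, -1.9935, -1.9993].
λ_max=2, λ_min=-2*cos(pi/117); ϑ = −117·λ_min/(λ_max−λ_min) = 117*cos(pi/117)/(cos(pi/117) + 1).
= 58.4894543… (decimal).
α=58, χ(Ḡ)=59; ϑ=117*cos(pi/117)/(cos(pi/117) + 1) lies between (both strict).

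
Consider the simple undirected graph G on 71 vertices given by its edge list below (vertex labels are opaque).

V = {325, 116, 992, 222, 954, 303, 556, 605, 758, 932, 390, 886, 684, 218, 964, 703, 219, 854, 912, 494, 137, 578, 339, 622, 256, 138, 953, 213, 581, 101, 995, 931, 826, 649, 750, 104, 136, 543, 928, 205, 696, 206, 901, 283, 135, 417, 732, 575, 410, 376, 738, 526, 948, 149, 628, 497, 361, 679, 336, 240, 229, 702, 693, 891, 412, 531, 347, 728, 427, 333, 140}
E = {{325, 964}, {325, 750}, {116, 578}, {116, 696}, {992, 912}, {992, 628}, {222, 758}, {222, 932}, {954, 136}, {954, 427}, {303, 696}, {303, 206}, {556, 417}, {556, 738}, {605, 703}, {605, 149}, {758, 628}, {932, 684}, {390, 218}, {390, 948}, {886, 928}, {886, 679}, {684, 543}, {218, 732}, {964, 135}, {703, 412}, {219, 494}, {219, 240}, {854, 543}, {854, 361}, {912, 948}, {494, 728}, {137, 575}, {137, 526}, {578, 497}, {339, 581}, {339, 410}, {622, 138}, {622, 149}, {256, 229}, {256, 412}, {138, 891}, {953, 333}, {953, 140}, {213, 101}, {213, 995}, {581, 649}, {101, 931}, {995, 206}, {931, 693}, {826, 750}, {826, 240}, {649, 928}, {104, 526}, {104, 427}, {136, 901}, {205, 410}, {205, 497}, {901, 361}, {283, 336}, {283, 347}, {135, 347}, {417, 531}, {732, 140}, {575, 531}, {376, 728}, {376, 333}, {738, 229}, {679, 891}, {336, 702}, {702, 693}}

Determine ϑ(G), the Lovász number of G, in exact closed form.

71*cos(pi/71)/(cos(pi/71) + 1)

N(732) = {218, 140}, |N(732)| = 2.
N(206) = {303, 995}, |N(206)| = 2.
N(283) = {336, 347}, |N(283)| = 2.
Vertex 578 has 2 neighbors: 116, 497.
G on 71 vertices is 2-regular; a single 71-cycle (edge-transitive).
spec(A) ≈ [2.0, 1.99217, 1.96876, 1.92993, 1.876, 1.80739, 1.72463, 1.62837, 1.51937, 1.39848, 1.26665, 1.1249, 0.97435, 0.81617, 0.6516, 0.48194, 0.3085, 0.13265, -0.04424, -0.22079, -0.3956, -0.56732, -0.7346, -0.89613, -1.05065, -1.19694, -1.33387, -1.46036, -1.57542, -1.67814, -1.76774, -1.8435, -1.90483, -1.95125, -1.98241, -1.99804] (distinct, 5 d.p.).
Lovász: ϑ = −71(-2*cos(pi/71))/(2+-(-1)*2*cos(pi/71)) = 71*cos(pi/71)/(cos(pi/71) + 1).
≈ 35.48262 (to 5 d.p.).
35 ≤ 71*cos(pi/71)/(cos(pi/71) + 1) ≤ 36: both strict.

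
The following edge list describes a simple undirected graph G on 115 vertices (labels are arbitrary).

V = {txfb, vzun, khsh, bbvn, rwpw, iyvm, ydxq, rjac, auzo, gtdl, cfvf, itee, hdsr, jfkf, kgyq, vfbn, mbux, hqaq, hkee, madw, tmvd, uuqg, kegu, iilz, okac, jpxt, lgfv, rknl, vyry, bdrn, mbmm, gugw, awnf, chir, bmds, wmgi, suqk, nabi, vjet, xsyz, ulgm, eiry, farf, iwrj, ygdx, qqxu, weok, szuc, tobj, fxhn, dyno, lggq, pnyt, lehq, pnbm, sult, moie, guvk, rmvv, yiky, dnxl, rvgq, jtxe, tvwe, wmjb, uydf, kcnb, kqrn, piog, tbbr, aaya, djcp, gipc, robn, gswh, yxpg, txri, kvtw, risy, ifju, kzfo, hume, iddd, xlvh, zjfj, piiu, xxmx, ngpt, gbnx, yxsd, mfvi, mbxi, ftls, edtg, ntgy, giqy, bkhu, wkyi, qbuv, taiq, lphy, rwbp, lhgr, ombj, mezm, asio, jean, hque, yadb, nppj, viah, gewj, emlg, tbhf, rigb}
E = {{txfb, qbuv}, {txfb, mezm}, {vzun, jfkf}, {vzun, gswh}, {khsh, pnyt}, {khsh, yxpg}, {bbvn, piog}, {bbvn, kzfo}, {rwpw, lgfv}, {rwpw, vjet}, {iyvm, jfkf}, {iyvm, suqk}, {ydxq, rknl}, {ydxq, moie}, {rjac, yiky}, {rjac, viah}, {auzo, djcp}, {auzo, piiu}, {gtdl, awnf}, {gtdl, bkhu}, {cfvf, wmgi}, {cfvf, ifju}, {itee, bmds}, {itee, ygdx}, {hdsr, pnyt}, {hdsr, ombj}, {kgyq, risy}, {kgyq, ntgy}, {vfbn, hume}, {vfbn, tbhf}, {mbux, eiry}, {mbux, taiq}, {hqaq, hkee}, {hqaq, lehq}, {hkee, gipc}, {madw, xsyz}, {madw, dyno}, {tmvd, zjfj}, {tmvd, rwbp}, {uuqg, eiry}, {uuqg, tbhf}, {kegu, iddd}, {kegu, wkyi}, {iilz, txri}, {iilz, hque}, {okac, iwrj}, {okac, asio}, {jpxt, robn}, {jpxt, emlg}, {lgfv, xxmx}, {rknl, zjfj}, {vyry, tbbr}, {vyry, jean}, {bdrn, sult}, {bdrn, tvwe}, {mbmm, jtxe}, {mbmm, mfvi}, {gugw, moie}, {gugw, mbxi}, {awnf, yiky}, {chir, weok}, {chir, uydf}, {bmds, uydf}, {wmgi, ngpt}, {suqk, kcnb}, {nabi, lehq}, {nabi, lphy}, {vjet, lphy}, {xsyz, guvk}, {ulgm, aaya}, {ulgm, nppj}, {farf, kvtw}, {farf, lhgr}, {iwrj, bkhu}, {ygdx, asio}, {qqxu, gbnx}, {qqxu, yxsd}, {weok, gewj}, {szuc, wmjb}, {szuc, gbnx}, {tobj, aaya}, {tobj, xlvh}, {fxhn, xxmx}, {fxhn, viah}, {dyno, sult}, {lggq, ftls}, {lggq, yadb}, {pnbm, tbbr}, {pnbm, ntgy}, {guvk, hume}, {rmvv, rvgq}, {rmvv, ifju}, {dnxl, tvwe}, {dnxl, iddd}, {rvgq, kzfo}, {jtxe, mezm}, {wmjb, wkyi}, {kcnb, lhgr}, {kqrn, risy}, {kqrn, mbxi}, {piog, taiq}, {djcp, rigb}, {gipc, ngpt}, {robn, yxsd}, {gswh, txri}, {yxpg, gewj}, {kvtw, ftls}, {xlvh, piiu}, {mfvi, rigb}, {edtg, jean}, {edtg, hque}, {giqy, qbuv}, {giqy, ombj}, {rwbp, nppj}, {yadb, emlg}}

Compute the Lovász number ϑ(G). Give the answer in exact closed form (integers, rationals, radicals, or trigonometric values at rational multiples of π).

115*cos(pi/115)/(cos(pi/115) + 1)

Vertex mbxi has 2 neighbors: gugw, kqrn.
N(guvk) = {xsyz, hume}, |N(guvk)| = 2.
Vertex xsyz has 2 neighbors: madw, guvk.
deg(mbmm) = 2; N(mbmm) = {jtxe, mfvi}.
deg(v) = 2 for all v (|V|=115); this is C_{115}, the 115-cycle.
Distinct eigenvalues (to 4 d.p.): [2.0, 1.997, 1.9881, 1.9732, 1.9524, 1.9258, 1.8935, 1.8555, 1.812, 1.763, 1.7088, 1.6495, 1.5853, 1.5164, 1.4429, 1.3651, 1.2832, 1.1976, 1.1083, 1.0157, 0.9201, 0.8218, 0.721, 0.618, 0.5132, 0.4069, 0.2994, 0.1909, 0.0819, -0.0273, -0.1365, -0.2452, -0.3533, -0.4602, -0.5658, -0.6698, -0.7717, -0.8713, -0.9683, -1.0624, -1.1534, -1.2409, -1.3247, -1.4045, -1.4802, -1.5514, -1.618, -1.6798, -1.7366, -1.7882, -1.8344, -1.8752, -1.9104, -1.9399, -1.9635, -1.9814, -1.9933, -1.9993].
ϑ = −N·λ_min/(λ_max−λ_min) = −115·(-2*cos(pi/115))/(2−(-2*cos(pi/115))) = 115*cos(pi/115)/(cos(pi/115) + 1).
ϑ(G) ≈ 57.4893.
Check 57 ≤ 115*cos(pi/115)/(cos(pi/115) + 1) ≤ 58: both strict.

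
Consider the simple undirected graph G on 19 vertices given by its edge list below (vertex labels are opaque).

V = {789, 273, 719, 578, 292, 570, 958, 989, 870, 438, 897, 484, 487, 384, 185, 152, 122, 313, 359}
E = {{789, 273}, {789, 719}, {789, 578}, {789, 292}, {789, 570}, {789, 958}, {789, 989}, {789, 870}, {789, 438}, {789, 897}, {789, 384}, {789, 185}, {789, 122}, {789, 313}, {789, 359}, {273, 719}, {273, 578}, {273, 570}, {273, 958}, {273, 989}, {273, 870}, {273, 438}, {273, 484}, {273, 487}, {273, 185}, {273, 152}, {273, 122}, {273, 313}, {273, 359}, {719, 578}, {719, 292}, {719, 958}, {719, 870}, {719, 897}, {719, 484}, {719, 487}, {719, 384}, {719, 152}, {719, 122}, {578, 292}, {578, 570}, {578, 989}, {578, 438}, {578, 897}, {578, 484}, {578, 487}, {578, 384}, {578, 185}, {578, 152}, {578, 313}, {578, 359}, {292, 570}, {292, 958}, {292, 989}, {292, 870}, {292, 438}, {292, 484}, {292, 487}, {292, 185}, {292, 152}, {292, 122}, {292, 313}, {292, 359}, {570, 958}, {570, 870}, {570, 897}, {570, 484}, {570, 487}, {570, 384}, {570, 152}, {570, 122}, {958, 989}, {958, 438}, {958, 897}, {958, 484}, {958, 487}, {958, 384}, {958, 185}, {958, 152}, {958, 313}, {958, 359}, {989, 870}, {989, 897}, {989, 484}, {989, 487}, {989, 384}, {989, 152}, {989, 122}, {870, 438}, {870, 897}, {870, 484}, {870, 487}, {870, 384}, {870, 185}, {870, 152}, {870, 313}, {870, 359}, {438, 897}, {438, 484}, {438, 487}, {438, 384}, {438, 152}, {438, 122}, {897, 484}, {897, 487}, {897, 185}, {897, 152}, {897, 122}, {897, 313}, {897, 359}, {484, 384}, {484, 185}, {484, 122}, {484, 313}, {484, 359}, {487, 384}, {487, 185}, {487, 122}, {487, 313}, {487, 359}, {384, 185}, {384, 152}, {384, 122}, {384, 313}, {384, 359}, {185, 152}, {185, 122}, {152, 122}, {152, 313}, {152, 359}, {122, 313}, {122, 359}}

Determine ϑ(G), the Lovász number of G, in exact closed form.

N(359) = {789, 273, 578, 292, 958, 870, 897, 484, 487, 384, 152, 122}, |N(359)| = 12.
Vertex 789 has 15 neighbors: 273, 719, 578, 292, 570, 958, 989, 870, 438, 897, 384, 185, 122, 313, 359.
N(122) = {789, 273, 719, 292, 570, 989, 438, 897, 484, 487, 384, 185, 152, 313, 359}, |N(122)| = 15.
deg(578) = 15; N(578) = {789, 273, 719, 292, 570, 989, 438, 897, 484, 487, 384, 185, 152, 313, 359}.
G = K_{7,4,4,4}: α = 7 = χ(Ḡ), so ϑ = 7.
ϑ(G) ≈ 7.000000.
α=7, χ(Ḡ)=7; ϑ=7 lies between (collapsed).

7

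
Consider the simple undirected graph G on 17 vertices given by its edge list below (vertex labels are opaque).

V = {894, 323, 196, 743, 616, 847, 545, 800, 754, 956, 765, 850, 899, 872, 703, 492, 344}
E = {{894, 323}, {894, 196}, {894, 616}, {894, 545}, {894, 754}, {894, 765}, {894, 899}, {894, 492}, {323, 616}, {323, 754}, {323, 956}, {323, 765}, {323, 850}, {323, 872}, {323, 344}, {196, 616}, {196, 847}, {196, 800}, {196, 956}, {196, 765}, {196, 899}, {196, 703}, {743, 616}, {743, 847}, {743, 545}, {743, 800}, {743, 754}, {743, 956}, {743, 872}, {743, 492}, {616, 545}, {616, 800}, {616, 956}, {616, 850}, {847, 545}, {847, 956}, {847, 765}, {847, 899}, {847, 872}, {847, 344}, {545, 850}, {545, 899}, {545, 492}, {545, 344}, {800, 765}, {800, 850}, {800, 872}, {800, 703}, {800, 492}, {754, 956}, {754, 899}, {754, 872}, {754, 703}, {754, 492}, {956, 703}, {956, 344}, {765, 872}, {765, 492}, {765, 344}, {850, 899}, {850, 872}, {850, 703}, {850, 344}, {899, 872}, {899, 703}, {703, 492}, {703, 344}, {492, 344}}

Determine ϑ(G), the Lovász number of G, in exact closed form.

sqrt(17)

N(743) = {616, 847, 545, 800, 754, 956, 872, 492}, |N(743)| = 8.
Vertex 492 has 8 neighbors: 894, 743, 545, 800, 754, 765, 703, 344.
deg(894) = 8; N(894) = {323, 196, 616, 545, 754, 765, 899, 492}.
deg(872) = 8; N(872) = {323, 743, 847, 800, 754, 765, 850, 899}.
8-regular, N=17; Paley(17): SR with (k,λ,μ)=(8,3,4).
Distinct eigenvalues (to 3 d.p.): [8.0, 1.562, -2.562].
Lovász: ϑ = −17(-sqrt(17)/2 - 1/2)/(8+-(-sqrt(17)/2 - 1/2)) = sqrt(17).
Numerically 4.12310563.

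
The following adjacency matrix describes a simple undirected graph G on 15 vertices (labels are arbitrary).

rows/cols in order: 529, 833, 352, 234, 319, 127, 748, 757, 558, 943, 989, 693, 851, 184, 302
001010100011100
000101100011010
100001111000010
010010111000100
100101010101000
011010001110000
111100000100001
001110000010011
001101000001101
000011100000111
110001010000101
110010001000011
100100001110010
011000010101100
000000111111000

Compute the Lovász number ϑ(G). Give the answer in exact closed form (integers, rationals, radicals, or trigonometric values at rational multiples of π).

5

deg(989) = 6; N(989) = {529, 833, 127, 757, 851, 302}.
deg(302) = 6; N(302) = {748, 757, 558, 943, 989, 693}.
Vertex 851 has 6 neighbors: 529, 234, 558, 943, 989, 184.
Vertex 184 has 6 neighbors: 833, 352, 757, 943, 693, 851.
G on 15 vertices is 6-regular; Kneser-type, 2-subsets of [6].
Distinct eigenvalues (to 6 d.p.): [6.0, 1.0, -3.0].
−15·(-3) / ((6)−(-3)) = 5 = ϑ(G).
= 5.000000… (decimal).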